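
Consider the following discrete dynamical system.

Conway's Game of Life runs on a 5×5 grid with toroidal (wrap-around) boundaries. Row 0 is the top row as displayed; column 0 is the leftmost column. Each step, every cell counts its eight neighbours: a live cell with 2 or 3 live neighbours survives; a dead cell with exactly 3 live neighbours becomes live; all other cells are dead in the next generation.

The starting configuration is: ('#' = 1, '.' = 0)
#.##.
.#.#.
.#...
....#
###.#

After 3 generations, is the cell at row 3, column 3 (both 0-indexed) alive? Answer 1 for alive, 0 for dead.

k=0  #.##.
.#.#.
.#...
....#
###.#
k=1  .....
##.##
#.#..
..###
..#..
k=2  #####
#####
.....
..#.#
..#..
k=3  .....
.....
.....
...#.
.....

1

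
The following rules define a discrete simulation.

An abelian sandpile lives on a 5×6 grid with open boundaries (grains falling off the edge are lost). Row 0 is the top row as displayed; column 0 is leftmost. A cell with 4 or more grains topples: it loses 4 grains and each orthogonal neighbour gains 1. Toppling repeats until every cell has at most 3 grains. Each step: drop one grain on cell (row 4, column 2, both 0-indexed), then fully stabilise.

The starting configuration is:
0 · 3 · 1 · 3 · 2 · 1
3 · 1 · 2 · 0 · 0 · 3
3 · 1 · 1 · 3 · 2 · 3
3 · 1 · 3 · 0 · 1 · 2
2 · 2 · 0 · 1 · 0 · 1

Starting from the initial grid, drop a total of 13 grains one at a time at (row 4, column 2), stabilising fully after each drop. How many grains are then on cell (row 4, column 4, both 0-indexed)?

1

step 0: 0 · 3 · 1 · 3 · 2 · 1
3 · 1 · 2 · 0 · 0 · 3
3 · 1 · 1 · 3 · 2 · 3
3 · 1 · 3 · 0 · 1 · 2
2 · 2 · 0 · 1 · 0 · 1
step 1: 0 · 3 · 1 · 3 · 2 · 1
3 · 1 · 2 · 0 · 0 · 3
3 · 1 · 1 · 3 · 2 · 3
3 · 1 · 3 · 0 · 1 · 2
2 · 2 · 1 · 1 · 0 · 1
step 2: 0 · 3 · 1 · 3 · 2 · 1
3 · 1 · 2 · 0 · 0 · 3
3 · 1 · 1 · 3 · 2 · 3
3 · 1 · 3 · 0 · 1 · 2
2 · 2 · 2 · 1 · 0 · 1
step 3: 0 · 3 · 1 · 3 · 2 · 1
3 · 1 · 2 · 0 · 0 · 3
3 · 1 · 1 · 3 · 2 · 3
3 · 1 · 3 · 0 · 1 · 2
2 · 2 · 3 · 1 · 0 · 1
step 4: 0 · 3 · 1 · 3 · 2 · 1
3 · 1 · 2 · 0 · 0 · 3
3 · 1 · 2 · 3 · 2 · 3
3 · 2 · 0 · 1 · 1 · 2
2 · 3 · 1 · 2 · 0 · 1
step 5: 0 · 3 · 1 · 3 · 2 · 1
3 · 1 · 2 · 0 · 0 · 3
3 · 1 · 2 · 3 · 2 · 3
3 · 2 · 0 · 1 · 1 · 2
2 · 3 · 2 · 2 · 0 · 1
step 6: 0 · 3 · 1 · 3 · 2 · 1
3 · 1 · 2 · 0 · 0 · 3
3 · 1 · 2 · 3 · 2 · 3
3 · 2 · 0 · 1 · 1 · 2
2 · 3 · 3 · 2 · 0 · 1
step 7: 0 · 3 · 1 · 3 · 2 · 1
3 · 1 · 2 · 0 · 0 · 3
3 · 1 · 2 · 3 · 2 · 3
3 · 3 · 1 · 1 · 1 · 2
3 · 0 · 1 · 3 · 0 · 1
step 8: 0 · 3 · 1 · 3 · 2 · 1
3 · 1 · 2 · 0 · 0 · 3
3 · 1 · 2 · 3 · 2 · 3
3 · 3 · 1 · 1 · 1 · 2
3 · 0 · 2 · 3 · 0 · 1
step 9: 0 · 3 · 1 · 3 · 2 · 1
3 · 1 · 2 · 0 · 0 · 3
3 · 1 · 2 · 3 · 2 · 3
3 · 3 · 1 · 1 · 1 · 2
3 · 0 · 3 · 3 · 0 · 1
step 10: 0 · 3 · 1 · 3 · 2 · 1
3 · 1 · 2 · 0 · 0 · 3
3 · 1 · 2 · 3 · 2 · 3
3 · 3 · 2 · 2 · 1 · 2
3 · 1 · 1 · 0 · 1 · 1
step 11: 0 · 3 · 1 · 3 · 2 · 1
3 · 1 · 2 · 0 · 0 · 3
3 · 1 · 2 · 3 · 2 · 3
3 · 3 · 2 · 2 · 1 · 2
3 · 1 · 2 · 0 · 1 · 1
step 12: 0 · 3 · 1 · 3 · 2 · 1
3 · 1 · 2 · 0 · 0 · 3
3 · 1 · 2 · 3 · 2 · 3
3 · 3 · 2 · 2 · 1 · 2
3 · 1 · 3 · 0 · 1 · 1
step 13: 0 · 3 · 1 · 3 · 2 · 1
3 · 1 · 2 · 0 · 0 · 3
3 · 1 · 2 · 3 · 2 · 3
3 · 3 · 3 · 2 · 1 · 2
3 · 2 · 0 · 1 · 1 · 1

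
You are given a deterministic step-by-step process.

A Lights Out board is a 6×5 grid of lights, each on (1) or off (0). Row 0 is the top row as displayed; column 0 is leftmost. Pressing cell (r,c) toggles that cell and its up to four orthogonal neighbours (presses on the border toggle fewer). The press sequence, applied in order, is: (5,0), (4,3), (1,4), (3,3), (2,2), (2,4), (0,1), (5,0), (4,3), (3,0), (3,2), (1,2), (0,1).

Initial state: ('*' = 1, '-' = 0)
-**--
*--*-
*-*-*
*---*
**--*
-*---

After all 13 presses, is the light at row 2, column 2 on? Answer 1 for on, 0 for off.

0

k=0  -**--
*--*-
*-*-*
*---*
**--*
-*---
k=1  -**--
*--*-
*-*-*
*---*
-*--*
*----
k=2  -**--
*--*-
*-*-*
*--**
-***-
*--*-
k=3  -**-*
*---*
*-*--
*--**
-***-
*--*-
k=4  -**-*
*---*
*-**-
*-*--
-**--
*--*-
k=5  -**-*
*-*-*
**---
*----
-**--
*--*-
k=6  -**-*
*-*--
**-**
*---*
-**--
*--*-
k=7  *---*
***--
**-**
*---*
-**--
*--*-
k=8  *---*
***--
**-**
*---*
***--
-*-*-
k=9  *---*
***--
**-**
*--**
**-**
-*---
k=10  *---*
***--
-*-**
-*-**
-*-**
-*---
k=11  *---*
***--
-****
--*-*
-****
-*---
k=12  *-*-*
*--*-
-*-**
--*-*
-****
-*---
k=13  -*--*
**-*-
-*-**
--*-*
-****
-*---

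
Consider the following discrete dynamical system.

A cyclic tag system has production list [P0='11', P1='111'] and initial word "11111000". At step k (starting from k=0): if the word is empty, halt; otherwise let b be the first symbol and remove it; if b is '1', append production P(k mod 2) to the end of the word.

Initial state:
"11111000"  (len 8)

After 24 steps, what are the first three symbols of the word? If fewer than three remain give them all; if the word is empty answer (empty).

k=0  "11111000"  (len 8)
k=1  "111100011"  (len 9)
k=2  "11100011111"  (len 11)
k=3  "110001111111"  (len 12)
k=4  "10001111111111"  (len 14)
k=5  "000111111111111"  (len 15)
k=6  "00111111111111"  (len 14)
k=7  "0111111111111"  (len 13)
k=8  "111111111111"  (len 12)
k=9  "1111111111111"  (len 13)
k=10  "111111111111111"  (len 15)
k=11  "1111111111111111"  (len 16)
k=12  "111111111111111111"  (len 18)
k=13  "1111111111111111111"  (len 19)
k=14  "111111111111111111111"  (len 21)
k=15  "1111111111111111111111"  (len 22)
k=16  "111111111111111111111111"  (len 24)
k=17  "1111111111111111111111111"  (len 25)
k=18  "111111111111111111111111111"  (len 27)
k=19  "1111111111111111111111111111"  (len 28)
k=20  "111111111111111111111111111111"  (len 30)
k=21  "1111111111111111111111111111111"  (len 31)
k=22  "111111111111111111111111111111111"  (len 33)
k=23  "1111111111111111111111111111111111"  (len 34)
k=24  "111111111111111111111111111111111111"  (len 36)

111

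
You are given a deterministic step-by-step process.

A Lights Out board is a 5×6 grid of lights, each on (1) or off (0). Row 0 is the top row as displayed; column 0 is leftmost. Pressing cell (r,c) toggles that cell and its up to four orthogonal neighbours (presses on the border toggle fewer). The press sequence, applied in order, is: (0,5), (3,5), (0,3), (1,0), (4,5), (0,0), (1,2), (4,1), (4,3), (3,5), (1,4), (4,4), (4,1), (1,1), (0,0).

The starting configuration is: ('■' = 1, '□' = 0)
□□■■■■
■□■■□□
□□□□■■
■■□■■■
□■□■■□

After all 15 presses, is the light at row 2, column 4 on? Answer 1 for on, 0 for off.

0

t=0: □□■■■■
■□■■□□
□□□□■■
■■□■■■
□■□■■□
t=1: □□■■□□
■□■■□■
□□□□■■
■■□■■■
□■□■■□
t=2: □□■■□□
■□■■□■
□□□□■□
■■□■□□
□■□■■■
t=3: □□□□■□
■□■□□■
□□□□■□
■■□■□□
□■□■■■
t=4: ■□□□■□
□■■□□■
■□□□■□
■■□■□□
□■□■■■
t=5: ■□□□■□
□■■□□■
■□□□■□
■■□■□■
□■□■□□
t=6: □■□□■□
■■■□□■
■□□□■□
■■□■□■
□■□■□□
t=7: □■■□■□
■□□■□■
■□■□■□
■■□■□■
□■□■□□
t=8: □■■□■□
■□□■□■
■□■□■□
■□□■□■
■□■■□□
t=9: □■■□■□
■□□■□■
■□■□■□
■□□□□■
■□□□■□
t=10: □■■□■□
■□□■□■
■□■□■■
■□□□■□
■□□□■■
t=11: □■■□□□
■□□□■□
■□■□□■
■□□□■□
■□□□■■
t=12: □■■□□□
■□□□■□
■□■□□■
■□□□□□
■□□■□□
t=13: □■■□□□
■□□□■□
■□■□□■
■■□□□□
□■■■□□
t=14: □□■□□□
□■■□■□
■■■□□■
■■□□□□
□■■■□□
t=15: ■■■□□□
■■■□■□
■■■□□■
■■□□□□
□■■■□□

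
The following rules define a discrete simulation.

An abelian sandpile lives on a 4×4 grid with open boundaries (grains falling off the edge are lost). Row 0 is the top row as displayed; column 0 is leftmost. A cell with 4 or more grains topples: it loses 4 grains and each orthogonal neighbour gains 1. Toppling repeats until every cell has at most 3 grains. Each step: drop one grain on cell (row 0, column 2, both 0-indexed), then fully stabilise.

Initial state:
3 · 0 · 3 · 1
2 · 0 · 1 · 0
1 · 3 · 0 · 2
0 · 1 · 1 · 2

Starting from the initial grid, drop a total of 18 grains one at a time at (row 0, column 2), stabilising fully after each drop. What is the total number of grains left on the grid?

27

[0] 3 · 0 · 3 · 1
2 · 0 · 1 · 0
1 · 3 · 0 · 2
0 · 1 · 1 · 2
[1] 3 · 1 · 0 · 2
2 · 0 · 2 · 0
1 · 3 · 0 · 2
0 · 1 · 1 · 2
[2] 3 · 1 · 1 · 2
2 · 0 · 2 · 0
1 · 3 · 0 · 2
0 · 1 · 1 · 2
[3] 3 · 1 · 2 · 2
2 · 0 · 2 · 0
1 · 3 · 0 · 2
0 · 1 · 1 · 2
[4] 3 · 1 · 3 · 2
2 · 0 · 2 · 0
1 · 3 · 0 · 2
0 · 1 · 1 · 2
[5] 3 · 2 · 0 · 3
2 · 0 · 3 · 0
1 · 3 · 0 · 2
0 · 1 · 1 · 2
[6] 3 · 2 · 1 · 3
2 · 0 · 3 · 0
1 · 3 · 0 · 2
0 · 1 · 1 · 2
[7] 3 · 2 · 2 · 3
2 · 0 · 3 · 0
1 · 3 · 0 · 2
0 · 1 · 1 · 2
[8] 3 · 2 · 3 · 3
2 · 0 · 3 · 0
1 · 3 · 0 · 2
0 · 1 · 1 · 2
[9] 3 · 3 · 2 · 0
2 · 1 · 0 · 2
1 · 3 · 1 · 2
0 · 1 · 1 · 2
[10] 3 · 3 · 3 · 0
2 · 1 · 0 · 2
1 · 3 · 1 · 2
0 · 1 · 1 · 2
[11] 0 · 1 · 1 · 1
3 · 2 · 1 · 2
1 · 3 · 1 · 2
0 · 1 · 1 · 2
[12] 0 · 1 · 2 · 1
3 · 2 · 1 · 2
1 · 3 · 1 · 2
0 · 1 · 1 · 2
[13] 0 · 1 · 3 · 1
3 · 2 · 1 · 2
1 · 3 · 1 · 2
0 · 1 · 1 · 2
[14] 0 · 2 · 0 · 2
3 · 2 · 2 · 2
1 · 3 · 1 · 2
0 · 1 · 1 · 2
[15] 0 · 2 · 1 · 2
3 · 2 · 2 · 2
1 · 3 · 1 · 2
0 · 1 · 1 · 2
[16] 0 · 2 · 2 · 2
3 · 2 · 2 · 2
1 · 3 · 1 · 2
0 · 1 · 1 · 2
[17] 0 · 2 · 3 · 2
3 · 2 · 2 · 2
1 · 3 · 1 · 2
0 · 1 · 1 · 2
[18] 0 · 3 · 0 · 3
3 · 2 · 3 · 2
1 · 3 · 1 · 2
0 · 1 · 1 · 2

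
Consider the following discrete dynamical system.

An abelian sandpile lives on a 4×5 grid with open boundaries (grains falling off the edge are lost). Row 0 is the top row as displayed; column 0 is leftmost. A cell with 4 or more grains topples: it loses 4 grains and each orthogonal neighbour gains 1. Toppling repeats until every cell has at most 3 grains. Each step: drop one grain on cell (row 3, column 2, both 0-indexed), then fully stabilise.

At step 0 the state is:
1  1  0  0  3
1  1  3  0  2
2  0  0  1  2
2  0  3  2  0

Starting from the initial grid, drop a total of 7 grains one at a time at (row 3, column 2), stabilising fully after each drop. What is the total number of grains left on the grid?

28

[0] 1  1  0  0  3
1  1  3  0  2
2  0  0  1  2
2  0  3  2  0
[1] 1  1  0  0  3
1  1  3  0  2
2  0  1  1  2
2  1  0  3  0
[2] 1  1  0  0  3
1  1  3  0  2
2  0  1  1  2
2  1  1  3  0
[3] 1  1  0  0  3
1  1  3  0  2
2  0  1  1  2
2  1  2  3  0
[4] 1  1  0  0  3
1  1  3  0  2
2  0  1  1  2
2  1  3  3  0
[5] 1  1  0  0  3
1  1  3  0  2
2  0  2  2  2
2  2  1  0  1
[6] 1  1  0  0  3
1  1  3  0  2
2  0  2  2  2
2  2  2  0  1
[7] 1  1  0  0  3
1  1  3  0  2
2  0  2  2  2
2  2  3  0  1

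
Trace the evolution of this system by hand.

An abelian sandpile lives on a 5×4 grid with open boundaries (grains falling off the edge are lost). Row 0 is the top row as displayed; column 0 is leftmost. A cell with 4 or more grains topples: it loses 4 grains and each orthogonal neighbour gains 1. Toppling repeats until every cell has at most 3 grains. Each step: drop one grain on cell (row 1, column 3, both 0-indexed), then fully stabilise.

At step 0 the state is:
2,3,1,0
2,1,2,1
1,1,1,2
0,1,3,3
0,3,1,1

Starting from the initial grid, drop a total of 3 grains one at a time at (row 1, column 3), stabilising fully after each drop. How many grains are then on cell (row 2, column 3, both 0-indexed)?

0) 2,3,1,0
2,1,2,1
1,1,1,2
0,1,3,3
0,3,1,1
1) 2,3,1,0
2,1,2,2
1,1,1,2
0,1,3,3
0,3,1,1
2) 2,3,1,0
2,1,2,3
1,1,1,2
0,1,3,3
0,3,1,1
3) 2,3,1,1
2,1,3,0
1,1,1,3
0,1,3,3
0,3,1,1

3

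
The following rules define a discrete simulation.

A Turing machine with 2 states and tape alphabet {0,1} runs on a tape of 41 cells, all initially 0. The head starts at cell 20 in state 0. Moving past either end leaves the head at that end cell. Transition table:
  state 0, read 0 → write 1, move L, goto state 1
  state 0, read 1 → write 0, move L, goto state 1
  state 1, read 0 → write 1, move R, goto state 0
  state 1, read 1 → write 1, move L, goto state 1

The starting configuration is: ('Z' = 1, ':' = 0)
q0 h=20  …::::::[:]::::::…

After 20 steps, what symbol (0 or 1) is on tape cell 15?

gen 0: q0 h=20  …::::::[:]::::::…
gen 1: q1 h=19  …::::::[:]Z:::::…
gen 2: q0 h=20  …:::::Z[Z]::::::…
gen 3: q1 h=19  …::::::[Z]::::::…
gen 4: q1 h=18  …::::::[:]Z:::::…
gen 5: q0 h=19  …:::::Z[Z]::::::…
gen 6: q1 h=18  …::::::[Z]::::::…
gen 7: q1 h=17  …::::::[:]Z:::::…
gen 8: q0 h=18  …:::::Z[Z]::::::…
gen 9: q1 h=17  …::::::[Z]::::::…
gen 10: q1 h=16  …::::::[:]Z:::::…
gen 11: q0 h=17  …:::::Z[Z]::::::…
gen 12: q1 h=16  …::::::[Z]::::::…
gen 13: q1 h=15  …::::::[:]Z:::::…
gen 14: q0 h=16  …:::::Z[Z]::::::…
gen 15: q1 h=15  …::::::[Z]::::::…
gen 16: q1 h=14  …::::::[:]Z:::::…
gen 17: q0 h=15  …:::::Z[Z]::::::…
gen 18: q1 h=14  …::::::[Z]::::::…
gen 19: q1 h=13  …::::::[:]Z:::::…
gen 20: q0 h=14  …:::::Z[Z]::::::…

0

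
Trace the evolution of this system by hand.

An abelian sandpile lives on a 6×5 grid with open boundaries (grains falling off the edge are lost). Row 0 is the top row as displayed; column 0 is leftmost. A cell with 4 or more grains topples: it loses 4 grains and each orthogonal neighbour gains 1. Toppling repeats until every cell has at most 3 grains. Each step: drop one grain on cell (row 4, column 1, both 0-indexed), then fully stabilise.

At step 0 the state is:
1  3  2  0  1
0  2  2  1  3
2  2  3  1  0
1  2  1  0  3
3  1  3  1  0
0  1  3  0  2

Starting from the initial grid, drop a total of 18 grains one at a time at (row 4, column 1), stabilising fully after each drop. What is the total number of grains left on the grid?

0) 1  3  2  0  1
0  2  2  1  3
2  2  3  1  0
1  2  1  0  3
3  1  3  1  0
0  1  3  0  2
1) 1  3  2  0  1
0  2  2  1  3
2  2  3  1  0
1  2  1  0  3
3  2  3  1  0
0  1  3  0  2
2) 1  3  2  0  1
0  2  2  1  3
2  2  3  1  0
1  2  1  0  3
3  3  3  1  0
0  1  3  0  2
3) 1  3  2  0  1
0  2  2  1  3
2  2  3  1  0
2  3  2  0  3
0  2  1  2  0
1  3  0  1  2
4) 1  3  2  0  1
0  2  2  1  3
2  2  3  1  0
2  3  2  0  3
0  3  1  2  0
1  3  0  1  2
5) 1  3  2  0  1
0  2  2  1  3
2  3  3  1  0
3  0  3  0  3
1  2  2  2  0
2  0  1  1  2
6) 1  3  2  0  1
0  2  2  1  3
2  3  3  1  0
3  0  3  0  3
1  3  2  2  0
2  0  1  1  2
7) 1  3  2  0  1
0  2  2  1  3
2  3  3  1  0
3  1  3  0  3
2  0  3  2  0
2  1  1  1  2
8) 1  3  2  0  1
0  2  2  1  3
2  3  3  1  0
3  1  3  0  3
2  1  3  2  0
2  1  1  1  2
9) 1  3  2  0  1
0  2  2  1  3
2  3  3  1  0
3  1  3  0  3
2  2  3  2  0
2  1  1  1  2
10) 1  3  2  0  1
0  2  2  1  3
2  3  3  1  0
3  1  3  0  3
2  3  3  2  0
2  1  1  1  2
11) 1  3  2  0  1
1  3  3  1  3
0  2  1  2  0
2  1  2  1  3
0  3  1  3  0
3  2  2  1  2
12) 1  3  2  0  1
1  3  3  1  3
0  2  1  2  0
2  2  2  1  3
1  0  2  3  0
3  3  2  1  2
13) 1  3  2  0  1
1  3  3  1  3
0  2  1  2  0
2  2  2  1  3
1  1  2  3  0
3  3  2  1  2
14) 1  3  2  0  1
1  3  3  1  3
0  2  1  2  0
2  2  2  1  3
1  2  2  3  0
3  3  2  1  2
15) 1  3  2  0  1
1  3  3  1  3
0  2  1  2  0
2  2  2  1  3
1  3  2  3  0
3  3  2  1  2
16) 1  3  2  0  1
1  3  3  1  3
0  2  1  2  0
2  3  2  1  3
3  1  3  3  0
0  1  3  1  2
17) 1  3  2  0  1
1  3  3  1  3
0  2  1  2  0
2  3  2  1  3
3  2  3  3  0
0  1  3  1  2
18) 1  3  2  0  1
1  3  3  1  3
0  2  1  2  0
2  3  2  1  3
3  3  3  3  0
0  1  3  1  2

53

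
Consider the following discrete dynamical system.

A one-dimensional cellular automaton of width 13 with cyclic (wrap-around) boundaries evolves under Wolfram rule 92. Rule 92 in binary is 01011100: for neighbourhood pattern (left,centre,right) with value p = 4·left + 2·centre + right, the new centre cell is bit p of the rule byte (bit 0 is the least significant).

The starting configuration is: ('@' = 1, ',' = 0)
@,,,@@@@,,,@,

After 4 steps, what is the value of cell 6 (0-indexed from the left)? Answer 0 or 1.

0

[0] @,,,@@@@,,,@,
[1] @@,,@,,@@,,@,
[2] @@@,@@,@@@,@,
[3] @,@,@@,@,@,@,
[4] @,@,@@,@,@,@,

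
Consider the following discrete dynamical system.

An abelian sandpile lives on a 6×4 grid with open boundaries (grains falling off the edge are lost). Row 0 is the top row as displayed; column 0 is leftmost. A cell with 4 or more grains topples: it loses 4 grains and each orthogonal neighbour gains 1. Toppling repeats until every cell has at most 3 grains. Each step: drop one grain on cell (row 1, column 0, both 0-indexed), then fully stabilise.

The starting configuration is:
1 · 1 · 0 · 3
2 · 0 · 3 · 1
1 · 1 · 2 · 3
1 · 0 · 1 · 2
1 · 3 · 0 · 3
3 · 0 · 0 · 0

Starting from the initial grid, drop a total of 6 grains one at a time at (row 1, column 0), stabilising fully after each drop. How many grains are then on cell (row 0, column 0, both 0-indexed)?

3

gen 0: 1 · 1 · 0 · 3
2 · 0 · 3 · 1
1 · 1 · 2 · 3
1 · 0 · 1 · 2
1 · 3 · 0 · 3
3 · 0 · 0 · 0
gen 1: 1 · 1 · 0 · 3
3 · 0 · 3 · 1
1 · 1 · 2 · 3
1 · 0 · 1 · 2
1 · 3 · 0 · 3
3 · 0 · 0 · 0
gen 2: 2 · 1 · 0 · 3
0 · 1 · 3 · 1
2 · 1 · 2 · 3
1 · 0 · 1 · 2
1 · 3 · 0 · 3
3 · 0 · 0 · 0
gen 3: 2 · 1 · 0 · 3
1 · 1 · 3 · 1
2 · 1 · 2 · 3
1 · 0 · 1 · 2
1 · 3 · 0 · 3
3 · 0 · 0 · 0
gen 4: 2 · 1 · 0 · 3
2 · 1 · 3 · 1
2 · 1 · 2 · 3
1 · 0 · 1 · 2
1 · 3 · 0 · 3
3 · 0 · 0 · 0
gen 5: 2 · 1 · 0 · 3
3 · 1 · 3 · 1
2 · 1 · 2 · 3
1 · 0 · 1 · 2
1 · 3 · 0 · 3
3 · 0 · 0 · 0
gen 6: 3 · 1 · 0 · 3
0 · 2 · 3 · 1
3 · 1 · 2 · 3
1 · 0 · 1 · 2
1 · 3 · 0 · 3
3 · 0 · 0 · 0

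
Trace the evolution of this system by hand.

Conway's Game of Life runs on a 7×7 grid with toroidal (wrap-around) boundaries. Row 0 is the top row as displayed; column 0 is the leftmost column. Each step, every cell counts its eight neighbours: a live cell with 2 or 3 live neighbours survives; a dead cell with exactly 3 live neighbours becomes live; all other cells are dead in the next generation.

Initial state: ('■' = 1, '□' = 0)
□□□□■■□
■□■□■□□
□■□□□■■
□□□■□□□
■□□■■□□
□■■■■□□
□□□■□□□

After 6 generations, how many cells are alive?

8

step 0: □□□□■■□
■□■□■□□
□■□□□■■
□□□■□□□
■□□■■□□
□■■■■□□
□□□■□□□
step 1: □□□□■■□
■■□■■□□
■■■■■■■
■□■■□■■
□■□□□□□
□■□□□□□
□□□□□■□
step 2: □□□■□■■
□□□□□□□
□□□□□□□
□□□□□□□
□■□□□□■
□□□□□□□
□□□□■■□
step 3: □□□□□■■
□□□□□□□
□□□□□□□
□□□□□□□
□□□□□□□
□□□□□■□
□□□□■■■
step 4: □□□□■□■
□□□□□□□
□□□□□□□
□□□□□□□
□□□□□□□
□□□□■■■
□□□□■□□
step 5: □□□□□■□
□□□□□□□
□□□□□□□
□□□□□□□
□□□□□■□
□□□□■■□
□□□■■□■
step 6: □□□□■■□
□□□□□□□
□□□□□□□
□□□□□□□
□□□□■■□
□□□■□□■
□□□■□□■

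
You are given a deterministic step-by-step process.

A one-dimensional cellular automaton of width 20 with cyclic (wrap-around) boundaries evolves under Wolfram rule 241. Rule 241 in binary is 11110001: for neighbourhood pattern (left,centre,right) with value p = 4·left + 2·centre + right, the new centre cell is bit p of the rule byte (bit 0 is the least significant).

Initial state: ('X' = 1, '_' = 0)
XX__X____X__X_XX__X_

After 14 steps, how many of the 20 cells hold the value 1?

10

step 0: XX__X____X__X_XX__X_
step 1: _XX__XXX__X__X_XX__X
step 2: X_XX__XXX__X__X_XX__
step 3: _X_XX__XXX__X__X_XX_
step 4: __X_XX__XXX__X__X_XX
step 5: X__X_XX__XXX__X__X_X
step 6: XX__X_XX__XXX__X__X_
step 7: _XX__X_XX__XXX__X__X
step 8: X_XX__X_XX__XXX__X__
step 9: _X_XX__X_XX__XXX__X_
step 10: __X_XX__X_XX__XXX__X
step 11: X__X_XX__X_XX__XXX__
step 12: _X__X_XX__X_XX__XXX_
step 13: __X__X_XX__X_XX__XXX
step 14: X__X__X_XX__X_XX__XX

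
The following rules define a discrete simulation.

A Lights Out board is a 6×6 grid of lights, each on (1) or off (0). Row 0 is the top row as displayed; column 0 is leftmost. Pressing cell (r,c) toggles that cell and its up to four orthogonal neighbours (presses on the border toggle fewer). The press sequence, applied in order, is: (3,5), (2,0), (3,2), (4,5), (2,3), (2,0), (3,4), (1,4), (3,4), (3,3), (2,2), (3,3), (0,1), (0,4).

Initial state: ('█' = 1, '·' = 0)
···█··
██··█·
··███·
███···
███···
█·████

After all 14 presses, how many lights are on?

22

gen 0: ···█··
██··█·
··███·
███···
███···
█·████
gen 1: ···█··
██··█·
··████
███·██
███··█
█·████
gen 2: ···█··
·█··█·
██████
·██·██
███··█
█·████
gen 3: ···█··
·█··█·
██·███
···███
██···█
█·████
gen 4: ···█··
·█··█·
██·███
···██·
██··█·
█·███·
gen 5: ···█··
·█·██·
███··█
····█·
██··█·
█·███·
gen 6: ···█··
██·██·
··█··█
█···█·
██··█·
█·███·
gen 7: ···█··
██·██·
··█·██
█··█·█
██····
█·███·
gen 8: ···██·
██···█
··█··█
█··█·█
██····
█·███·
gen 9: ···██·
██···█
··█·██
█···█·
██··█·
█·███·
gen 10: ···██·
██···█
··████
█·██··
██·██·
█·███·
gen 11: ···██·
███··█
·█··██
█··█··
██·██·
█·███·
gen 12: ···██·
███··█
·█·███
█·█·█·
██··█·
█·███·
gen 13: █████·
█·█··█
·█·███
█·█·█·
██··█·
█·███·
gen 14: ███··█
█·█·██
·█·███
█·█·█·
██··█·
█·███·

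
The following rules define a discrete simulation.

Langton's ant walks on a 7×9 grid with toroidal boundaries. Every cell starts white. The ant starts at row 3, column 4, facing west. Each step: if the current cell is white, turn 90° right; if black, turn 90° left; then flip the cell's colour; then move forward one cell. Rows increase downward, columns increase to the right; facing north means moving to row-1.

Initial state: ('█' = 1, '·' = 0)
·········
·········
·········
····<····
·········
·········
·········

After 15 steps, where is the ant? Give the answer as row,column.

3,5

step 0: ·········
·········
·········
····<····
·········
·········
·········
step 1: ·········
·········
····^····
····█····
·········
·········
·········
step 2: ·········
·········
····█>···
····█····
·········
·········
·········
step 3: ·········
·········
····██···
····█v···
·········
·········
·········
step 4: ·········
·········
····██···
····<█···
·········
·········
·········
step 5: ·········
·········
····██···
·····█···
····v····
·········
·········
step 6: ·········
·········
····██···
·····█···
···<█····
·········
·········
step 7: ·········
·········
····██···
···^·█···
···██····
·········
·········
step 8: ·········
·········
····██···
···█>█···
···██····
·········
·········
step 9: ·········
·········
····██···
···███···
···█v····
·········
·········
step 10: ·········
·········
····██···
···███···
···█·>···
·········
·········
step 11: ·········
·········
····██···
···███···
···█·█···
·····v···
·········
step 12: ·········
·········
····██···
···███···
···█·█···
····<█···
·········
step 13: ·········
·········
····██···
···███···
···█^█···
····██···
·········
step 14: ·········
·········
····██···
···███···
···██>···
····██···
·········
step 15: ·········
·········
····██···
···██^···
···██····
····██···
·········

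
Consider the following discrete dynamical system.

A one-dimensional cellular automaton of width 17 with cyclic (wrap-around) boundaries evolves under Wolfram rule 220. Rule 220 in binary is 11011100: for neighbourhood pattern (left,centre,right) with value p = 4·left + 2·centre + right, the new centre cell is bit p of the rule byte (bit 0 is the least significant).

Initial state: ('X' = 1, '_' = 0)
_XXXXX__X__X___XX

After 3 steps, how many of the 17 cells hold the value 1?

13

k=0  _XXXXX__X__X___XX
k=1  _XXXXXX_XX_XX__XX
k=2  _XXXXXX_XX_XXX_XX
k=3  _XXXXXX_XX_XXX_XX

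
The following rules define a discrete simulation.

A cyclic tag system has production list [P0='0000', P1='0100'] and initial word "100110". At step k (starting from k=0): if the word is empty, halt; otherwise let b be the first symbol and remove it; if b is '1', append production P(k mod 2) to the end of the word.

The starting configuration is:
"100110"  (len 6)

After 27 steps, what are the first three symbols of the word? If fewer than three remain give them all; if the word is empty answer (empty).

100

step 0: "100110"  (len 6)
step 1: "001100000"  (len 9)
step 2: "01100000"  (len 8)
step 3: "1100000"  (len 7)
step 4: "1000000100"  (len 10)
step 5: "0000001000000"  (len 13)
step 6: "000001000000"  (len 12)
step 7: "00001000000"  (len 11)
step 8: "0001000000"  (len 10)
step 9: "001000000"  (len 9)
step 10: "01000000"  (len 8)
step 11: "1000000"  (len 7)
step 12: "0000000100"  (len 10)
step 13: "000000100"  (len 9)
step 14: "00000100"  (len 8)
step 15: "0000100"  (len 7)
step 16: "000100"  (len 6)
step 17: "00100"  (len 5)
step 18: "0100"  (len 4)
step 19: "100"  (len 3)
step 20: "000100"  (len 6)
step 21: "00100"  (len 5)
step 22: "0100"  (len 4)
step 23: "100"  (len 3)
step 24: "000100"  (len 6)
step 25: "00100"  (len 5)
step 26: "0100"  (len 4)
step 27: "100"  (len 3)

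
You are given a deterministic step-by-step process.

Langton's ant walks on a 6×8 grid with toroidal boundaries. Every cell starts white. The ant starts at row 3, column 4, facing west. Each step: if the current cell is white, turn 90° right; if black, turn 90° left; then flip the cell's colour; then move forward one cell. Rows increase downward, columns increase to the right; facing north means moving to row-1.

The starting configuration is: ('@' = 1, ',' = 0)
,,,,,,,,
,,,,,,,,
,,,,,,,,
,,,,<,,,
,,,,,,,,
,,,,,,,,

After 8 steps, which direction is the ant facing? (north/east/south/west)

k=0  ,,,,,,,,
,,,,,,,,
,,,,,,,,
,,,,<,,,
,,,,,,,,
,,,,,,,,
k=1  ,,,,,,,,
,,,,,,,,
,,,,^,,,
,,,,@,,,
,,,,,,,,
,,,,,,,,
k=2  ,,,,,,,,
,,,,,,,,
,,,,@>,,
,,,,@,,,
,,,,,,,,
,,,,,,,,
k=3  ,,,,,,,,
,,,,,,,,
,,,,@@,,
,,,,@v,,
,,,,,,,,
,,,,,,,,
k=4  ,,,,,,,,
,,,,,,,,
,,,,@@,,
,,,,<@,,
,,,,,,,,
,,,,,,,,
k=5  ,,,,,,,,
,,,,,,,,
,,,,@@,,
,,,,,@,,
,,,,v,,,
,,,,,,,,
k=6  ,,,,,,,,
,,,,,,,,
,,,,@@,,
,,,,,@,,
,,,<@,,,
,,,,,,,,
k=7  ,,,,,,,,
,,,,,,,,
,,,,@@,,
,,,^,@,,
,,,@@,,,
,,,,,,,,
k=8  ,,,,,,,,
,,,,,,,,
,,,,@@,,
,,,@>@,,
,,,@@,,,
,,,,,,,,

east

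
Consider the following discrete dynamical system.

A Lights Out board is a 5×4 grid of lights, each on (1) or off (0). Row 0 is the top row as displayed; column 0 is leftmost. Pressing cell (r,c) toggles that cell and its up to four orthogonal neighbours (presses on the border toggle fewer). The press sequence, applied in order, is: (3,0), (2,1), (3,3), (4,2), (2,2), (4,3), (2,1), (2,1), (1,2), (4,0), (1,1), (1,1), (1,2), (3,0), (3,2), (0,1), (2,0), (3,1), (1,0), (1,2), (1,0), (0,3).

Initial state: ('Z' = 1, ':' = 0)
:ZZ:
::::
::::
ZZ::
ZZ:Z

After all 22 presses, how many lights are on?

k=0  :ZZ:
::::
::::
ZZ::
ZZ:Z
k=1  :ZZ:
::::
Z:::
::::
:Z:Z
k=2  :ZZ:
:Z::
:ZZ:
:Z::
:Z:Z
k=3  :ZZ:
:Z::
:ZZZ
:ZZZ
:Z::
k=4  :ZZ:
:Z::
:ZZZ
:Z:Z
::ZZ
k=5  :ZZ:
:ZZ:
::::
:ZZZ
::ZZ
k=6  :ZZ:
:ZZ:
::::
:ZZ:
::::
k=7  :ZZ:
::Z:
ZZZ:
::Z:
::::
k=8  :ZZ:
:ZZ:
::::
:ZZ:
::::
k=9  :Z::
:::Z
::Z:
:ZZ:
::::
k=10  :Z::
:::Z
::Z:
ZZZ:
ZZ::
k=11  ::::
ZZZZ
:ZZ:
ZZZ:
ZZ::
k=12  :Z::
:::Z
::Z:
ZZZ:
ZZ::
k=13  :ZZ:
:ZZ:
::::
ZZZ:
ZZ::
k=14  :ZZ:
:ZZ:
Z:::
::Z:
:Z::
k=15  :ZZ:
:ZZ:
Z:Z:
:Z:Z
:ZZ:
k=16  Z:::
::Z:
Z:Z:
:Z:Z
:ZZ:
k=17  Z:::
Z:Z:
:ZZ:
ZZ:Z
:ZZ:
k=18  Z:::
Z:Z:
::Z:
::ZZ
::Z:
k=19  ::::
:ZZ:
Z:Z:
::ZZ
::Z:
k=20  ::Z:
:::Z
Z:::
::ZZ
::Z:
k=21  Z:Z:
ZZ:Z
::::
::ZZ
::Z:
k=22  Z::Z
ZZ::
::::
::ZZ
::Z:

7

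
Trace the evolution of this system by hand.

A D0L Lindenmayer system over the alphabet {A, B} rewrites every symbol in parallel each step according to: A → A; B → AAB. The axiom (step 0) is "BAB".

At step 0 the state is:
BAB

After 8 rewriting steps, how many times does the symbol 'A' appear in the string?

t=0: BAB
t=1: AABAAAB
t=2: AAAABAAAAAB
t=3: AAAAAABAAAAAAAB
t=4: AAAAAAAABAAAAAAAAAB
t=5: AAAAAAAAAABAAAAAAAAAAAB
t=6: AAAAAAAAAAAABAAAAAAAAAAAAAB
t=7: AAAAAAAAAAAAAABAAAAAAAAAAAAAAAB
t=8: AAAAAAAAAAAAAAAABAAAAAAAAAAAAAAAAAB

33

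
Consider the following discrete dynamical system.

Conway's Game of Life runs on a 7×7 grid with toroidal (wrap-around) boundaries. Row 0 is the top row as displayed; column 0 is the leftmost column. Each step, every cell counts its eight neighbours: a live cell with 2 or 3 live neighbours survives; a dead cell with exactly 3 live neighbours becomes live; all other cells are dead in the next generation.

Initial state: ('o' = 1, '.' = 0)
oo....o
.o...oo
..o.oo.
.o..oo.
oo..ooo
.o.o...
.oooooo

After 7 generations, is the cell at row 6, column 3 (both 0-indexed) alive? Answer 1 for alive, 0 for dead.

0

[0] oo....o
.o...oo
..o.oo.
.o..oo.
oo..ooo
.o.o...
.oooooo
[1] ...o...
.oo.o..
oooo...
.oo....
.o.o..o
.......
...oooo
[2] .......
o...o..
o......
.......
oo.....
o.oo..o
...ooo.
[3] ...o.o.
.......
.......
oo.....
ooo...o
o.oo.oo
..ooooo
[4] ..oo.oo
.......
.......
..o...o
...o.o.
.......
oo.....
[5] ooo...o
.......
.......
.......
.......
.......
ooo...o
[6] ..o...o
oo.....
.......
.......
.......
oo.....
..o...o
[7] ..o...o
oo.....
.......
.......
.......
oo.....
..o...o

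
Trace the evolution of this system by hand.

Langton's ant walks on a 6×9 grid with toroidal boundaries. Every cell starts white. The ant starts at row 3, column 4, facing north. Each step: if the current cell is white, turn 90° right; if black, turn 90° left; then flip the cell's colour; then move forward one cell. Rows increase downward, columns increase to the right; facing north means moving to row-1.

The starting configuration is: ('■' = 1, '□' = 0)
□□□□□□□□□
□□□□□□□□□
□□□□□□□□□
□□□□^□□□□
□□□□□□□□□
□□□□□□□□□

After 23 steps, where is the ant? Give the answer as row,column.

step 0: □□□□□□□□□
□□□□□□□□□
□□□□□□□□□
□□□□^□□□□
□□□□□□□□□
□□□□□□□□□
step 1: □□□□□□□□□
□□□□□□□□□
□□□□□□□□□
□□□□■>□□□
□□□□□□□□□
□□□□□□□□□
step 2: □□□□□□□□□
□□□□□□□□□
□□□□□□□□□
□□□□■■□□□
□□□□□v□□□
□□□□□□□□□
step 3: □□□□□□□□□
□□□□□□□□□
□□□□□□□□□
□□□□■■□□□
□□□□<■□□□
□□□□□□□□□
step 4: □□□□□□□□□
□□□□□□□□□
□□□□□□□□□
□□□□^■□□□
□□□□■■□□□
□□□□□□□□□
step 5: □□□□□□□□□
□□□□□□□□□
□□□□□□□□□
□□□<□■□□□
□□□□■■□□□
□□□□□□□□□
step 6: □□□□□□□□□
□□□□□□□□□
□□□^□□□□□
□□□■□■□□□
□□□□■■□□□
□□□□□□□□□
step 7: □□□□□□□□□
□□□□□□□□□
□□□■>□□□□
□□□■□■□□□
□□□□■■□□□
□□□□□□□□□
step 8: □□□□□□□□□
□□□□□□□□□
□□□■■□□□□
□□□■v■□□□
□□□□■■□□□
□□□□□□□□□
step 9: □□□□□□□□□
□□□□□□□□□
□□□■■□□□□
□□□<■■□□□
□□□□■■□□□
□□□□□□□□□
step 10: □□□□□□□□□
□□□□□□□□□
□□□■■□□□□
□□□□■■□□□
□□□v■■□□□
□□□□□□□□□
step 11: □□□□□□□□□
□□□□□□□□□
□□□■■□□□□
□□□□■■□□□
□□<■■■□□□
□□□□□□□□□
step 12: □□□□□□□□□
□□□□□□□□□
□□□■■□□□□
□□^□■■□□□
□□■■■■□□□
□□□□□□□□□
step 13: □□□□□□□□□
□□□□□□□□□
□□□■■□□□□
□□■>■■□□□
□□■■■■□□□
□□□□□□□□□
step 14: □□□□□□□□□
□□□□□□□□□
□□□■■□□□□
□□■■■■□□□
□□■v■■□□□
□□□□□□□□□
step 15: □□□□□□□□□
□□□□□□□□□
□□□■■□□□□
□□■■■■□□□
□□■□>■□□□
□□□□□□□□□
step 16: □□□□□□□□□
□□□□□□□□□
□□□■■□□□□
□□■■^■□□□
□□■□□■□□□
□□□□□□□□□
step 17: □□□□□□□□□
□□□□□□□□□
□□□■■□□□□
□□■<□■□□□
□□■□□■□□□
□□□□□□□□□
step 18: □□□□□□□□□
□□□□□□□□□
□□□■■□□□□
□□■□□■□□□
□□■v□■□□□
□□□□□□□□□
step 19: □□□□□□□□□
□□□□□□□□□
□□□■■□□□□
□□■□□■□□□
□□<■□■□□□
□□□□□□□□□
step 20: □□□□□□□□□
□□□□□□□□□
□□□■■□□□□
□□■□□■□□□
□□□■□■□□□
□□v□□□□□□
step 21: □□□□□□□□□
□□□□□□□□□
□□□■■□□□□
□□■□□■□□□
□□□■□■□□□
□<■□□□□□□
step 22: □□□□□□□□□
□□□□□□□□□
□□□■■□□□□
□□■□□■□□□
□^□■□■□□□
□■■□□□□□□
step 23: □□□□□□□□□
□□□□□□□□□
□□□■■□□□□
□□■□□■□□□
□■>■□■□□□
□■■□□□□□□

4,2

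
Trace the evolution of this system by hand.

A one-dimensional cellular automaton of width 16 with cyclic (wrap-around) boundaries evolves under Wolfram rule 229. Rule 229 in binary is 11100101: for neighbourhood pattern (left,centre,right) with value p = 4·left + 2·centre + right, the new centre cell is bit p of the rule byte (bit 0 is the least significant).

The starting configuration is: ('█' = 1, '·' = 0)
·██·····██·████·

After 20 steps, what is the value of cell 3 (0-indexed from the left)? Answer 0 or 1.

t=0: ·██·····██·████·
t=1: ··█·███··██·███·
t=2: █·██·██···██·██·
t=3: ██·██·█·█··██·██
t=4: ███·█████···██·█
t=5: ████·████·█··██·
t=6: ·████·█████···██
t=7: █·████·████·█··█
t=8: ██·████·█████···
t=9: ·██·████·████·█·
t=10: ··██·████·█████·
t=11: █··██·████·████·
t=12: █···██·████·████
t=13: █·█··██·████·███
t=14: ███···██·████·██
t=15: ███·█··██·████·█
t=16: █████···██·████·
t=17: ·████·█··██·████
t=18: █·█████···██·███
t=19: ██·████·█··██·██
t=20: ███·█████···██·█

0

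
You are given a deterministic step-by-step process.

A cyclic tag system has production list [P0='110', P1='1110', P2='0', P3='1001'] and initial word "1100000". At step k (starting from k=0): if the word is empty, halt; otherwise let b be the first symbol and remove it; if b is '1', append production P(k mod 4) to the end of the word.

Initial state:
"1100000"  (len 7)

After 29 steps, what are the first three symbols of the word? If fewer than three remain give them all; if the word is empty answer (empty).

t=0: "1100000"  (len 7)
t=1: "100000110"  (len 9)
t=2: "000001101110"  (len 12)
t=3: "00001101110"  (len 11)
t=4: "0001101110"  (len 10)
t=5: "001101110"  (len 9)
t=6: "01101110"  (len 8)
t=7: "1101110"  (len 7)
t=8: "1011101001"  (len 10)
t=9: "011101001110"  (len 12)
t=10: "11101001110"  (len 11)
t=11: "11010011100"  (len 11)
t=12: "10100111001001"  (len 14)
t=13: "0100111001001110"  (len 16)
t=14: "100111001001110"  (len 15)
t=15: "001110010011100"  (len 15)
t=16: "01110010011100"  (len 14)
t=17: "1110010011100"  (len 13)
t=18: "1100100111001110"  (len 16)
t=19: "1001001110011100"  (len 16)
t=20: "0010011100111001001"  (len 19)
t=21: "010011100111001001"  (len 18)
t=22: "10011100111001001"  (len 17)
t=23: "00111001110010010"  (len 17)
t=24: "0111001110010010"  (len 16)
t=25: "111001110010010"  (len 15)
t=26: "110011100100101110"  (len 18)
t=27: "100111001001011100"  (len 18)
t=28: "001110010010111001001"  (len 21)
t=29: "01110010010111001001"  (len 20)

011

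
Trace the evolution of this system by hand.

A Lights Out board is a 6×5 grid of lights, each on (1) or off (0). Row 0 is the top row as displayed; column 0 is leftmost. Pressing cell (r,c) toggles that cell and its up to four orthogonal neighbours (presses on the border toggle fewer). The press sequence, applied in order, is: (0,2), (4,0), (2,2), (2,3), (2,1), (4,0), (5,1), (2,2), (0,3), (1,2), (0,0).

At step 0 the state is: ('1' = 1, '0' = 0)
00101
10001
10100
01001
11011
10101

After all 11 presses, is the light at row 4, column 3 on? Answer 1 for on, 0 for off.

k=0  00101
10001
10100
01001
11011
10101
k=1  01011
10101
10100
01001
11011
10101
k=2  01011
10101
10100
11001
00011
00101
k=3  01011
10001
11010
11101
00011
00101
k=4  01011
10011
11101
11111
00011
00101
k=5  01011
11011
00001
10111
00011
00101
k=6  01011
11011
00001
00111
11011
10101
k=7  01011
11011
00001
00111
10011
01001
k=8  01011
11111
01111
00011
10011
01001
k=9  01100
11101
01111
00011
10011
01001
k=10  01000
10011
01011
00011
10011
01001
k=11  10000
00011
01011
00011
10011
01001

1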